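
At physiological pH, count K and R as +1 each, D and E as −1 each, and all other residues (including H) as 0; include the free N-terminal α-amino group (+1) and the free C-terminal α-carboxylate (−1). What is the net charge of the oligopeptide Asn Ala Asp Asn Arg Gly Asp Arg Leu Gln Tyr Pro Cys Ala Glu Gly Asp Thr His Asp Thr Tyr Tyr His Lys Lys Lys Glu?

Positive (K, R): Arg5, Arg8, Lys25, Lys26, Lys27 → +5.
Negative (D, E): Asp3, Asp7, Glu15, Asp17, Asp20, Glu28 → −6.
The N-terminus (+1) and C-terminus (−1) cancel.
Net charge = (+5) + (−6) = −1.

-1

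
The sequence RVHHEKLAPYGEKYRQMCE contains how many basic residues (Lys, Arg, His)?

6

Matching residues: R1, H3, H4, K6, K13, R15.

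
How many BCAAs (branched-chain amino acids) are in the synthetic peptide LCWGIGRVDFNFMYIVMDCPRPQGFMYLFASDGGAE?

The BCAAs are Val, Leu, and Ile — aliphatic side chains with a branch point.
Matching residues: L1, I5, V8, I15, V16, L28.

6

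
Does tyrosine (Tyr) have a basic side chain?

No

Lysine (K), arginine (R), and histidine (H) have basic, nitrogen-containing side chains.
Tyrosine is not in this group.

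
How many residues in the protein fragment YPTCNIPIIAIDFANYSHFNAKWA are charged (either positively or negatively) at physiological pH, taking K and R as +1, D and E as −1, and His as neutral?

Charged side chains at pH ~7.4: K, R (positive); D, E (negative).
Matching residues: D12, K22.

2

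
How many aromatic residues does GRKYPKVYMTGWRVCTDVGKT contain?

3

Phenylalanine (F), tryptophan (W), and tyrosine (Y) have aromatic ring side chains.
Matching residues: Y4, Y8, W12.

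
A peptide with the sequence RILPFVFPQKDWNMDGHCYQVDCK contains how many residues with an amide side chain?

Only N (asparagine) and Q (glutamine) carry a side-chain carboxamide.
Matching residues: Q9, N13, Q20.

3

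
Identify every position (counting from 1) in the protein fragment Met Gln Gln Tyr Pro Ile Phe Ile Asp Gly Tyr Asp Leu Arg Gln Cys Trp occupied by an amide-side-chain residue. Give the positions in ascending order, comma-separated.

2, 3, 15

The amide-side-chain residues are Asn (N) and Gln (Q).
Matching residues: Gln2, Gln3, Gln15.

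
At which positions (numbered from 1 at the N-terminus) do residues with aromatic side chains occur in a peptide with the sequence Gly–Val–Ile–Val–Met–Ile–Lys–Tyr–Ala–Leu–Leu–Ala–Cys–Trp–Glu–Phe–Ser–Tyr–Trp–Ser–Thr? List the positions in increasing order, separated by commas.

F, W, and Y each carry an aromatic ring on the side chain.
Matching residues: Tyr8, Trp14, Phe16, Tyr18, Trp19.

8, 14, 16, 18, 19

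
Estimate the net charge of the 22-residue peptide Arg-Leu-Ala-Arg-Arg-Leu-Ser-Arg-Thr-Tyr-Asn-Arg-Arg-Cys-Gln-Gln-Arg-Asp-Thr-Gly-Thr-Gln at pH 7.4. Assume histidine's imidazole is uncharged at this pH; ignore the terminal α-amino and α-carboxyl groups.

+6

The side chains ionized at physiological pH are Lys/Arg (+1) and Asp/Glu (−1); with His treated as neutral, nothing else contributes.
Positive (K, R): Arg1, Arg4, Arg5, Arg8, Arg12, Arg13, Arg17 → +7.
Negative (D, E): Asp18 → −1.
Net charge = (+7) + (−1) = +6.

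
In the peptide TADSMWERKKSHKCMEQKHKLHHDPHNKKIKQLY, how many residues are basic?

14

K, R, and H are the three residues with basic side chains (ε-amine, guanidinium, and imidazole respectively).
Matching residues: R8, K9, K10, H12, K13, K18, H19, K20, H22, H23, H26, K28, K29, K31.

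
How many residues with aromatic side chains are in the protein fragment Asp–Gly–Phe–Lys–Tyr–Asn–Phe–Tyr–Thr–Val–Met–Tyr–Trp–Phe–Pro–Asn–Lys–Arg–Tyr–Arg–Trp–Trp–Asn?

Phenylalanine (F), tryptophan (W), and tyrosine (Y) have aromatic ring side chains.
Matching residues: Phe3, Tyr5, Phe7, Tyr8, Tyr12, Trp13, Phe14, Tyr19, Trp21, Trp22.

10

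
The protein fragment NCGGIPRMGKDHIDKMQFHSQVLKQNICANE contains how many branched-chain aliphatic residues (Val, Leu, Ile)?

5

Matching residues: I5, I13, V22, L23, I27.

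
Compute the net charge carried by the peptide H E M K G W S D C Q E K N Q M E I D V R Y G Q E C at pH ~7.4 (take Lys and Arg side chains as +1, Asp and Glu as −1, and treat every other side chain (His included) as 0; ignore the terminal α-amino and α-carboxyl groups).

-3

Positive (K, R): K4, K12, R20 → +3.
Negative (D, E): E2, D8, E11, E16, D18, E24 → −6.
Net charge = (+3) + (−6) = −3.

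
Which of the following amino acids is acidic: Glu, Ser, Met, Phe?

Only D (aspartate) and E (glutamate) carry a side-chain carboxylic acid.
Of the listed options, only Glu belongs to this group.

Glu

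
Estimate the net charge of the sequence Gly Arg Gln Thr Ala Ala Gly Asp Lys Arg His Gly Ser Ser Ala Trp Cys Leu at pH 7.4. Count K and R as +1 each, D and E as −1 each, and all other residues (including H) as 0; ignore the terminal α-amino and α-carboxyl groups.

+2

Positive (K, R): Arg2, Lys9, Arg10 → +3.
Negative (D, E): Asp8 → −1.
Net charge = (+3) + (−1) = +2.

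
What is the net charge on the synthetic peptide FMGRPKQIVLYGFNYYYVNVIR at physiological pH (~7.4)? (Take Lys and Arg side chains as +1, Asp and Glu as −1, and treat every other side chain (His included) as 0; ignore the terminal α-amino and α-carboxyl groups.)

Positive (K, R): R4, K6, R22 → +3.
Negative (D, E): none → −0.
Net charge = (+3) + (−0) = +3.

+3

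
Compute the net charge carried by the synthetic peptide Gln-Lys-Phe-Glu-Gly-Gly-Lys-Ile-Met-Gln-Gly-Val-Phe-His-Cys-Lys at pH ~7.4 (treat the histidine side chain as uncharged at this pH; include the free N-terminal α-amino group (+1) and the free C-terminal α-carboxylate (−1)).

+2

At pH ~7.4 the Lys and Arg side chains are protonated (+1), the Asp and Glu side chains are deprotonated (−1), and with His taken as neutral all other side chains carry no charge.
Positive (K, R): Lys2, Lys7, Lys16 → +3.
Negative (D, E): Glu4 → −1.
The N-terminus (+1) and C-terminus (−1) cancel.
Net charge = (+3) + (−1) = +2.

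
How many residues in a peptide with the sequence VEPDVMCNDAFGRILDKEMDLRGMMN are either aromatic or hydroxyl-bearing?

1

Aromatic: F, W, Y. Hydroxyl-bearing: S, T, Y.
Aromatic residues here: F11 (1).
Hydroxyl-bearing residues here: none (0).
(Y belongs to both groups, but none appear in this sequence.) Total = 1 + 0 = 1.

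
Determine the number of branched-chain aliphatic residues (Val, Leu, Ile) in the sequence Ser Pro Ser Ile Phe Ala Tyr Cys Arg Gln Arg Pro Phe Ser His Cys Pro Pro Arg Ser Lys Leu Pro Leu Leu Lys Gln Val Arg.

Matching residues: Ile4, Leu22, Leu24, Leu25, Val28.

5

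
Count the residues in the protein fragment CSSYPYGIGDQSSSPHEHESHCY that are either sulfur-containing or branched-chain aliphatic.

3

Sulfur-containing: C, M. Branched-chain aliphatic: I, L, V.
Sulfur-containing residues here: C1, C22 (2).
Branched-chain aliphatic residues here: I8 (1).
The two groups share no amino acid, so total = 2 + 1 = 3.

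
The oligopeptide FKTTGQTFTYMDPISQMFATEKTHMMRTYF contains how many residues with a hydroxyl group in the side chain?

10

S, T, and Y are the three residues with a side-chain hydroxyl.
Matching residues: T3, T4, T7, T9, Y10, S15, T20, T23, T28, Y29.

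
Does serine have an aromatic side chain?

No

The aromatic amino acids are Phe (F, benzyl), Trp (W, indole), and Tyr (Y, phenol).
Serine is not in this group.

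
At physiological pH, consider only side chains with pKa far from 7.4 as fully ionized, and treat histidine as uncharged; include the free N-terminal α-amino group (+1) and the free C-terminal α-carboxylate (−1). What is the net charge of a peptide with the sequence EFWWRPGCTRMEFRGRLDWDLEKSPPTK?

At pH ~7.4 the Lys and Arg side chains are protonated (+1), the Asp and Glu side chains are deprotonated (−1), and with His taken as neutral all other side chains carry no charge.
Positive (K, R): R5, R10, R14, R16, K23, K28 → +6.
Negative (D, E): E1, E12, D18, D20, E22 → −5.
The N-terminus (+1) and C-terminus (−1) cancel.
Net charge = (+6) + (−5) = +1.

+1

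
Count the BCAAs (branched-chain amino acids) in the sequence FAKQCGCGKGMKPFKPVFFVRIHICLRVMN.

6

Valine (V), leucine (L), and isoleucine (I) are the branched-chain amino acids.
Matching residues: V17, V20, I22, I24, L26, V28.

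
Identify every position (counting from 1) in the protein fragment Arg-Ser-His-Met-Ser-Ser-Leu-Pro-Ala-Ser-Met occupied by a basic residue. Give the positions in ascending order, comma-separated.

1, 3

The basic amino acids are Lys (K), Arg (R), and His (H).
Matching residues: Arg1, His3.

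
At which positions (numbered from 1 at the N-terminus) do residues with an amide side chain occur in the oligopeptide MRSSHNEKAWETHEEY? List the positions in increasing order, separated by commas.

6

The amide-side-chain residues are Asn (N) and Gln (Q).
Matching residues: N6.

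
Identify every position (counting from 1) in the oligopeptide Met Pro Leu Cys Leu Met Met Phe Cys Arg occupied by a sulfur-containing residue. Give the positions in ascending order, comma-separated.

The sulfur-bearing residues are cysteine (–SH) and methionine (–S–CH₃).
Matching residues: Met1, Cys4, Met6, Met7, Cys9.

1, 4, 6, 7, 9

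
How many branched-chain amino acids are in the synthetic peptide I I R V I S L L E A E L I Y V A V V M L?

12

The BCAAs are Val, Leu, and Ile — aliphatic side chains with a branch point.
Matching residues: I1, I2, V4, I5, L7, L8, L12, I13, V15, V17, V18, L20.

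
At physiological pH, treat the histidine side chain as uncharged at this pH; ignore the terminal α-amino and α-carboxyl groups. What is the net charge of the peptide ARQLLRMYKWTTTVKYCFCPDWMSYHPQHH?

At pH ~7.4 the Lys and Arg side chains are protonated (+1), the Asp and Glu side chains are deprotonated (−1), and with His taken as neutral all other side chains carry no charge.
Positive (K, R): R2, R6, K9, K15 → +4.
Negative (D, E): D21 → −1.
Net charge = (+4) + (−1) = +3.

+3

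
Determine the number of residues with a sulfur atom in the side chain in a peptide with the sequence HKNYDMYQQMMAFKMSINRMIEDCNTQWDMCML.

The sulfur-bearing residues are cysteine (–SH) and methionine (–S–CH₃).
Matching residues: M6, M10, M11, M15, M20, C24, M30, C31, M32.

9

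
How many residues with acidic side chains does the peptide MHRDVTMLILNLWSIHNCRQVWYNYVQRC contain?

Aspartate (D) and glutamate (E) have carboxylic-acid side chains and are the acidic amino acids.
Matching residues: D4.

1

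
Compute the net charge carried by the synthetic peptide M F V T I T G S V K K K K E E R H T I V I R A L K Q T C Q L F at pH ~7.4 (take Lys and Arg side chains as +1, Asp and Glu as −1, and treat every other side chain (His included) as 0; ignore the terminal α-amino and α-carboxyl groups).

+5

Positive (K, R): K10, K11, K12, K13, R16, R22, K25 → +7.
Negative (D, E): E14, E15 → −2.
Net charge = (+7) + (−2) = +5.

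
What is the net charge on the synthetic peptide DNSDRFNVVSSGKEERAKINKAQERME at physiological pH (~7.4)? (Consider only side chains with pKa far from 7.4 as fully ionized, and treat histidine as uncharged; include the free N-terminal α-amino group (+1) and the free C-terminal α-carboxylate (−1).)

Near pH 7.4, K and R contribute +1 each, D and E contribute −1 each, and every other side chain (His included, as stated) is uncharged.
Positive (K, R): R5, K13, R16, K18, K21, R25 → +6.
Negative (D, E): D1, D4, E14, E15, E24, E27 → −6.
The N-terminus (+1) and C-terminus (−1) cancel.
Net charge = (+6) + (−6) = 0.

0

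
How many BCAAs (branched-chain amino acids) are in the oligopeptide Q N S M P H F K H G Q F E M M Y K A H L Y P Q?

1

V, L, and I make up the branched-chain aliphatic group.
Matching residues: L20.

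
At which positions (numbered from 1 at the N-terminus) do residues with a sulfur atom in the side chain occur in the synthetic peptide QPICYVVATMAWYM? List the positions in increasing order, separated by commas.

Only Cys (C) and Met (M) have a sulfur atom in the side chain.
Matching residues: C4, M10, M14.

4, 10, 14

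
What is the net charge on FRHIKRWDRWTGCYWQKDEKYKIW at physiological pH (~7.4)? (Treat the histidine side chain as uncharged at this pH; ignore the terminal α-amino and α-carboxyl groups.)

At pH ~7.4 the Lys and Arg side chains are protonated (+1), the Asp and Glu side chains are deprotonated (−1), and with His taken as neutral all other side chains carry no charge.
Positive (K, R): R2, K5, R6, R9, K17, K20, K22 → +7.
Negative (D, E): D8, D18, E19 → −3.
Net charge = (+7) + (−3) = +4.

+4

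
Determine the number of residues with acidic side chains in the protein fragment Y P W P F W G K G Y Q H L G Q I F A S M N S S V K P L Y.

0

Aspartate (D) and glutamate (E) have carboxylic-acid side chains and are the acidic amino acids.
None of the 28 residues belong to this group.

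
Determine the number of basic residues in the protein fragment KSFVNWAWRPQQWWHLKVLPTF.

Lysine (K), arginine (R), and histidine (H) have basic, nitrogen-containing side chains.
Matching residues: K1, R9, H15, K17.

4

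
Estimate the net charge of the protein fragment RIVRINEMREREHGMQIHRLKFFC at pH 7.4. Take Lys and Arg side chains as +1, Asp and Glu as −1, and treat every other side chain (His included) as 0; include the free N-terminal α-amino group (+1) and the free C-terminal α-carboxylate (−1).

+3

Positive (K, R): R1, R4, R9, R11, R19, K21 → +6.
Negative (D, E): E7, E10, E12 → −3.
The N-terminus (+1) and C-terminus (−1) cancel.
Net charge = (+6) + (−3) = +3.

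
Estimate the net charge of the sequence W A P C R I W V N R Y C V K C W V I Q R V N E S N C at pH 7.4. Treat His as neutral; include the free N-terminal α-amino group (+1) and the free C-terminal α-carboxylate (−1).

The side chains ionized at physiological pH are Lys/Arg (+1) and Asp/Glu (−1); with His treated as neutral, nothing else contributes.
Positive (K, R): R5, R10, K14, R20 → +4.
Negative (D, E): E23 → −1.
The N-terminus (+1) and C-terminus (−1) cancel.
Net charge = (+4) + (−1) = +3.

+3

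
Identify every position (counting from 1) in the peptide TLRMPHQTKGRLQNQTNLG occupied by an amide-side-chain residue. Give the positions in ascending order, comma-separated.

The amide-side-chain residues are Asn (N) and Gln (Q).
Matching residues: Q7, Q13, N14, Q15, N17.

7, 13, 14, 15, 17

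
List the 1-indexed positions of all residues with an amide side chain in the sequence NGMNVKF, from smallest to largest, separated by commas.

1, 4

Asparagine (N) and glutamine (Q) have uncharged amide side chains.
Matching residues: N1, N4.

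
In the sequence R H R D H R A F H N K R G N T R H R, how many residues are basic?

11

K, R, and H are the three residues with basic side chains (ε-amine, guanidinium, and imidazole respectively).
Matching residues: R1, H2, R3, H5, R6, H9, K11, R12, R16, H17, R18.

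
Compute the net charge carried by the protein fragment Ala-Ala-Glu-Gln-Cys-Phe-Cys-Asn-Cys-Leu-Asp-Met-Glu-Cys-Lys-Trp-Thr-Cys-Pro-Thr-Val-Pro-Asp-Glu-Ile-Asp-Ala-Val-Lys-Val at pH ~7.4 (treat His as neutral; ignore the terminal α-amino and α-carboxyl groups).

Near pH 7.4, K and R contribute +1 each, D and E contribute −1 each, and every other side chain (His included, as stated) is uncharged.
Positive (K, R): Lys15, Lys29 → +2.
Negative (D, E): Glu3, Asp11, Glu13, Asp23, Glu24, Asp26 → −6.
Net charge = (+2) + (−6) = −4.

-4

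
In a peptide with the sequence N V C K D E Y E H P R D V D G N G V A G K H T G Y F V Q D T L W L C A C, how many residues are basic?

The basic amino acids are Lys (K), Arg (R), and His (H).
Matching residues: K4, H9, R11, K21, H22.

5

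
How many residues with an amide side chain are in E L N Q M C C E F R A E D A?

2

Only N (asparagine) and Q (glutamine) carry a side-chain carboxamide.
Matching residues: N3, Q4.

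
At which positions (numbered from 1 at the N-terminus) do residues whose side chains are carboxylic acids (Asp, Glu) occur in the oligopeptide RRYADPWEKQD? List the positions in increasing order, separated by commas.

5, 8, 11

Matching residues: D5, E8, D11.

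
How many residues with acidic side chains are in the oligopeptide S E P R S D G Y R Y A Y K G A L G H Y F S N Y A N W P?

Only D (aspartate) and E (glutamate) carry a side-chain carboxylic acid.
Matching residues: E2, D6.

2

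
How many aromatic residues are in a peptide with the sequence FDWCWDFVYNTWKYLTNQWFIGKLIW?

The aromatic amino acids are Phe (F, benzyl), Trp (W, indole), and Tyr (Y, phenol).
Matching residues: F1, W3, W5, F7, Y9, W12, Y14, W19, F20, W26.

10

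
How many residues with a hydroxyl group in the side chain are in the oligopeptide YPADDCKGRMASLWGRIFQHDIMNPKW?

The –OH-bearing residues are Ser, Thr (aliphatic alcohols), and Tyr (phenol).
Matching residues: Y1, S12.

2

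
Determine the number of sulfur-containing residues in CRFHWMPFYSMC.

Only Cys (C) and Met (M) have a sulfur atom in the side chain.
Matching residues: C1, M6, M11, C12.

4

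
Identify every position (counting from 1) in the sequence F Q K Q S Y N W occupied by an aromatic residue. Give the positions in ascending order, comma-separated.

1, 6, 8

Phenylalanine (F), tryptophan (W), and tyrosine (Y) have aromatic ring side chains.
Matching residues: F1, Y6, W8.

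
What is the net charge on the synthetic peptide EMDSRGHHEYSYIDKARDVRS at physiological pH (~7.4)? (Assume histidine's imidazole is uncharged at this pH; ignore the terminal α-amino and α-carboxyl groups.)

-1

Near pH 7.4, K and R contribute +1 each, D and E contribute −1 each, and every other side chain (His included, as stated) is uncharged.
Positive (K, R): R5, K15, R17, R20 → +4.
Negative (D, E): E1, D3, E9, D14, D18 → −5.
Net charge = (+4) + (−5) = −1.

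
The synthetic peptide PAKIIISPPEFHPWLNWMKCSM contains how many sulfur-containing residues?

Cysteine (C, thiol) and methionine (M, thioether) are the two sulfur-containing amino acids.
Matching residues: M18, C20, M22.

3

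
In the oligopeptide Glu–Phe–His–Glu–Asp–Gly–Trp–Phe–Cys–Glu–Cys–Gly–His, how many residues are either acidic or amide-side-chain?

Acidic: D, E. Amide-side-chain: N, Q.
Acidic residues here: Glu1, Glu4, Asp5, Glu10 (4).
Amide-side-chain residues here: none (0).
The two groups share no amino acid, so total = 4 + 0 = 4.

4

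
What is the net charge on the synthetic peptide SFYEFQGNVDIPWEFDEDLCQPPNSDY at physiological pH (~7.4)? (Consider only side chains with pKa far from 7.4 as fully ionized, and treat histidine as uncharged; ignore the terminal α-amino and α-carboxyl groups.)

-7

The side chains ionized at physiological pH are Lys/Arg (+1) and Asp/Glu (−1); with His treated as neutral, nothing else contributes.
Positive (K, R): none → +0.
Negative (D, E): E4, D10, E14, D16, E17, D18, D26 → −7.
Net charge = (+0) + (−7) = −7.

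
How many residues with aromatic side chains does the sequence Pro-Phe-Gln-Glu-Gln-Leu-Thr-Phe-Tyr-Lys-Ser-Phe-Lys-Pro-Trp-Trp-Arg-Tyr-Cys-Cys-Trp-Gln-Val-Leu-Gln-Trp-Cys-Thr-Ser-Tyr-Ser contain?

10

Phenylalanine (F), tryptophan (W), and tyrosine (Y) have aromatic ring side chains.
Matching residues: Phe2, Phe8, Tyr9, Phe12, Trp15, Trp16, Tyr18, Trp21, Trp26, Tyr30.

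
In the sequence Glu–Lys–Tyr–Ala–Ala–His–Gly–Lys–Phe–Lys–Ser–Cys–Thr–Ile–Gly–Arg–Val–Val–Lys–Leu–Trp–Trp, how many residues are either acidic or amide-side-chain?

1

Acidic: D, E. Amide-side-chain: N, Q.
Acidic residues here: Glu1 (1).
Amide-side-chain residues here: none (0).
The two groups share no amino acid, so total = 1 + 0 = 1.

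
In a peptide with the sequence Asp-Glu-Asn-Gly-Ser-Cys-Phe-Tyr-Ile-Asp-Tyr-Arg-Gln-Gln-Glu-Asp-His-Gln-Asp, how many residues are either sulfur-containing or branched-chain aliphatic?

2

Sulfur-containing: C, M. Branched-chain aliphatic: I, L, V.
Sulfur-containing residues here: Cys6 (1).
Branched-chain aliphatic residues here: Ile9 (1).
The two groups share no amino acid, so total = 1 + 1 = 2.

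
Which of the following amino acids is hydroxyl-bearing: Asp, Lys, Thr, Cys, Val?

Thr

S, T, and Y are the three residues with a side-chain hydroxyl.
Of the listed options, only Thr belongs to this group.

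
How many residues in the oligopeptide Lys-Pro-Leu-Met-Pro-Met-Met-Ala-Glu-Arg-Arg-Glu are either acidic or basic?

Acidic: D, E. Basic: H, K, R.
Acidic residues here: Glu9, Glu12 (2).
Basic residues here: Lys1, Arg10, Arg11 (3).
The two groups share no amino acid, so total = 2 + 3 = 5.

5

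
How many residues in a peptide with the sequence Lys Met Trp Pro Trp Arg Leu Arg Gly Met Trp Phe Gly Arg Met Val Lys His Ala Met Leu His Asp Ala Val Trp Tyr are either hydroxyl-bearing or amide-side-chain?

1

Hydroxyl-bearing: S, T, Y. Amide-side-chain: N, Q.
Hydroxyl-bearing residues here: Tyr27 (1).
Amide-side-chain residues here: none (0).
The two groups share no amino acid, so total = 1 + 0 = 1.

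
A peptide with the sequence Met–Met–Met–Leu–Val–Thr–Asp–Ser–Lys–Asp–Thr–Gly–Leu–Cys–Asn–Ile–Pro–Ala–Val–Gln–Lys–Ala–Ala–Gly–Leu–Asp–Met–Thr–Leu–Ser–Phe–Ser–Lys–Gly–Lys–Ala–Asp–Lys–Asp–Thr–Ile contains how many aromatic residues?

1

F, W, and Y each carry an aromatic ring on the side chain.
Matching residues: Phe31.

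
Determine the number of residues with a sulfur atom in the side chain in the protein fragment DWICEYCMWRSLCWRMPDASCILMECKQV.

The sulfur-bearing residues are cysteine (–SH) and methionine (–S–CH₃).
Matching residues: C4, C7, M8, C13, M16, C21, M24, C26.

8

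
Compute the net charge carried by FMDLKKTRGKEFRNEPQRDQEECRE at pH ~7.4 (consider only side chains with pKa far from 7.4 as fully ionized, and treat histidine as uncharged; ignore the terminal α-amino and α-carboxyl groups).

0

At pH ~7.4 the Lys and Arg side chains are protonated (+1), the Asp and Glu side chains are deprotonated (−1), and with His taken as neutral all other side chains carry no charge.
Positive (K, R): K5, K6, R8, K10, R13, R18, R24 → +7.
Negative (D, E): D3, E11, E15, D19, E21, E22, E25 → −7.
Net charge = (+7) + (−7) = 0.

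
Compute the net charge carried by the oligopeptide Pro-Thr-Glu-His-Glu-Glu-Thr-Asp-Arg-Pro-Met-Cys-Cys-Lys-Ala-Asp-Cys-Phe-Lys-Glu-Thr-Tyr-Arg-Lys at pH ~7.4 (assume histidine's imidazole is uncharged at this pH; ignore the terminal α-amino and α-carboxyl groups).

-1

The side chains ionized at physiological pH are Lys/Arg (+1) and Asp/Glu (−1); with His treated as neutral, nothing else contributes.
Positive (K, R): Arg9, Lys14, Lys19, Arg23, Lys24 → +5.
Negative (D, E): Glu3, Glu5, Glu6, Asp8, Asp16, Glu20 → −6.
Net charge = (+5) + (−6) = −1.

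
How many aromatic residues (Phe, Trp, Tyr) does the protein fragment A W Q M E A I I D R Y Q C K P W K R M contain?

3

Matching residues: W2, Y11, W16.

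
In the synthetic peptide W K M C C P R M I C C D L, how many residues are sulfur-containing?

6

Cysteine (C, thiol) and methionine (M, thioether) are the two sulfur-containing amino acids.
Matching residues: M3, C4, C5, M8, C10, C11.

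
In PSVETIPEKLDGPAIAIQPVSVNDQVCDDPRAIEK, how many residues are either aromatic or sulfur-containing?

1

Aromatic: F, W, Y. Sulfur-containing: C, M.
Aromatic residues here: none (0).
Sulfur-containing residues here: C27 (1).
The two groups share no amino acid, so total = 0 + 1 = 1.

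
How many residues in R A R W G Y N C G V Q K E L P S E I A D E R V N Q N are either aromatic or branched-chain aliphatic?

6

Aromatic: F, W, Y. Branched-chain aliphatic: I, L, V.
Aromatic residues here: W4, Y6 (2).
Branched-chain aliphatic residues here: V10, L14, I18, V23 (4).
The two groups share no amino acid, so total = 2 + 4 = 6.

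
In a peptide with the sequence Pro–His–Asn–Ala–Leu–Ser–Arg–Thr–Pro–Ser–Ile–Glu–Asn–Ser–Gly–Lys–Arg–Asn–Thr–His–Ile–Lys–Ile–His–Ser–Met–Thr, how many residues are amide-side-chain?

3

Only N (asparagine) and Q (glutamine) carry a side-chain carboxamide.
Matching residues: Asn3, Asn13, Asn18.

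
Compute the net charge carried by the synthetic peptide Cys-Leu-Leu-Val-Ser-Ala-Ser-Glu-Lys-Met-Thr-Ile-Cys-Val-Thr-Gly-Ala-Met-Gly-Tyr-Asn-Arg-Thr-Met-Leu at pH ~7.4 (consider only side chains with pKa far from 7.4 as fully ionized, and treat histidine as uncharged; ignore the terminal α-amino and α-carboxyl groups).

At pH ~7.4 the Lys and Arg side chains are protonated (+1), the Asp and Glu side chains are deprotonated (−1), and with His taken as neutral all other side chains carry no charge.
Positive (K, R): Lys9, Arg22 → +2.
Negative (D, E): Glu8 → −1.
Net charge = (+2) + (−1) = +1.

+1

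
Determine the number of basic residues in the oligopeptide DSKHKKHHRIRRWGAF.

The basic amino acids are Lys (K), Arg (R), and His (H).
Matching residues: K3, H4, K5, K6, H7, H8, R9, R11, R12.

9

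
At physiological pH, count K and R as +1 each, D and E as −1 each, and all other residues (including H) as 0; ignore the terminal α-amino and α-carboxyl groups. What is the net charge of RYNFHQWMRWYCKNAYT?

+3

Positive (K, R): R1, R9, K13 → +3.
Negative (D, E): none → −0.
Net charge = (+3) + (−0) = +3.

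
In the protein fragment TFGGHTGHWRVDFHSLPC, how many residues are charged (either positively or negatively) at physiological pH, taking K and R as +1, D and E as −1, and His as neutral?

2

Charged side chains at pH ~7.4: K, R (positive); D, E (negative).
Matching residues: R10, D12.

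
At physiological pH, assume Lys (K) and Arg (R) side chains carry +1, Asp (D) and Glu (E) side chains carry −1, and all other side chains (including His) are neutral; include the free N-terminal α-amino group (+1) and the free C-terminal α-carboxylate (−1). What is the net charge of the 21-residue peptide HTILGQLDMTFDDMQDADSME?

Positive (K, R): none → +0.
Negative (D, E): D8, D12, D13, D16, D18, E21 → −6.
The N-terminus (+1) and C-terminus (−1) cancel.
Net charge = (+0) + (−6) = −6.

-6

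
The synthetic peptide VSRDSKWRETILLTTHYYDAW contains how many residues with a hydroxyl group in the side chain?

7

Serine (S), threonine (T), and tyrosine (Y) each carry a hydroxyl group on the side chain.
Matching residues: S2, S5, T10, T14, T15, Y17, Y18.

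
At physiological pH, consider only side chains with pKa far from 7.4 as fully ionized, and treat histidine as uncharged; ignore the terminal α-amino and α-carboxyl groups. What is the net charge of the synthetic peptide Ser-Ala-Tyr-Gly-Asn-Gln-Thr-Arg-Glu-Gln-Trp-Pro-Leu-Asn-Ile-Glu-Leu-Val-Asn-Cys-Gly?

-1

At pH ~7.4 the Lys and Arg side chains are protonated (+1), the Asp and Glu side chains are deprotonated (−1), and with His taken as neutral all other side chains carry no charge.
Positive (K, R): Arg8 → +1.
Negative (D, E): Glu9, Glu16 → −2.
Net charge = (+1) + (−2) = −1.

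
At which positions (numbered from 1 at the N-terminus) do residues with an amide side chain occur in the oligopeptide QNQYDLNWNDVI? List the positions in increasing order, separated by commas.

1, 2, 3, 7, 9

The amide-side-chain residues are Asn (N) and Gln (Q).
Matching residues: Q1, N2, Q3, N7, N9.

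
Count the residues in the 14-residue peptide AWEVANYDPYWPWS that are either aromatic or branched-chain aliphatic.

Aromatic: F, W, Y. Branched-chain aliphatic: I, L, V.
Aromatic residues here: W2, Y7, Y10, W11, W13 (5).
Branched-chain aliphatic residues here: V4 (1).
The two groups share no amino acid, so total = 5 + 1 = 6.

6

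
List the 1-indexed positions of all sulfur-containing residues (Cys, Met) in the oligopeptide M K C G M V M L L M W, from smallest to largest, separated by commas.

Matching residues: M1, C3, M5, M7, M10.

1, 3, 5, 7, 10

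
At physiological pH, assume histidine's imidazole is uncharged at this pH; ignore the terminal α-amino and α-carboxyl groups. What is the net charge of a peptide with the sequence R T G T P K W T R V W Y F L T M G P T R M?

At pH ~7.4 the Lys and Arg side chains are protonated (+1), the Asp and Glu side chains are deprotonated (−1), and with His taken as neutral all other side chains carry no charge.
Positive (K, R): R1, K6, R9, R20 → +4.
Negative (D, E): none → −0.
Net charge = (+4) + (−0) = +4.

+4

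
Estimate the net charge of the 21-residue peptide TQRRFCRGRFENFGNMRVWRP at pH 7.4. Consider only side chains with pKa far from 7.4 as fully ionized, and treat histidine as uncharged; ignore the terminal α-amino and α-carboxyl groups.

Near pH 7.4, K and R contribute +1 each, D and E contribute −1 each, and every other side chain (His included, as stated) is uncharged.
Positive (K, R): R3, R4, R7, R9, R17, R20 → +6.
Negative (D, E): E11 → −1.
Net charge = (+6) + (−1) = +5.

+5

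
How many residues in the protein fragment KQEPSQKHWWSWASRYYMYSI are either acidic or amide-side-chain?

3

Acidic: D, E. Amide-side-chain: N, Q.
Acidic residues here: E3 (1).
Amide-side-chain residues here: Q2, Q6 (2).
The two groups share no amino acid, so total = 1 + 2 = 3.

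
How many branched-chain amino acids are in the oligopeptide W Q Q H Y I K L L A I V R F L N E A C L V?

Valine (V), leucine (L), and isoleucine (I) are the branched-chain amino acids.
Matching residues: I6, L8, L9, I11, V12, L15, L20, V21.

8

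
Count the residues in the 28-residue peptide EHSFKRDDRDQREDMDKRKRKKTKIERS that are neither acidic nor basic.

Acidic: D, E. Basic: K, R, H. All other residues are neither.
Matching residues: S3, F4, Q11, M15, T23, I25, S28.

7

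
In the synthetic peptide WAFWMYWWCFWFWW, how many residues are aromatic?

F, W, and Y each carry an aromatic ring on the side chain.
Matching residues: W1, F3, W4, Y6, W7, W8, F10, W11, F12, W13, W14.

11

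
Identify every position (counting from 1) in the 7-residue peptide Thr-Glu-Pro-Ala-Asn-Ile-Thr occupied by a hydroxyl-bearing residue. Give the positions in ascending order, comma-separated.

1, 7

Serine (S), threonine (T), and tyrosine (Y) each carry a hydroxyl group on the side chain.
Matching residues: Thr1, Thr7.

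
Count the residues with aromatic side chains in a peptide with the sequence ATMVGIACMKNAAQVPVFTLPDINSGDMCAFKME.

F, W, and Y each carry an aromatic ring on the side chain.
Matching residues: F18, F31.

2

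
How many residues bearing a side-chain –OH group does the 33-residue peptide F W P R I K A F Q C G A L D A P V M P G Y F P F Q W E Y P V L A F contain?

Serine (S), threonine (T), and tyrosine (Y) each carry a hydroxyl group on the side chain.
Matching residues: Y21, Y28.

2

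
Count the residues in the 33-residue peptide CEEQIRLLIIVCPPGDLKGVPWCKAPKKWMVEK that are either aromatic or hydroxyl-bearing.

2

Aromatic: F, W, Y. Hydroxyl-bearing: S, T, Y.
Aromatic residues here: W22, W29 (2).
Hydroxyl-bearing residues here: none (0).
(Y belongs to both groups, but none appear in this sequence.) Total = 2 + 0 = 2.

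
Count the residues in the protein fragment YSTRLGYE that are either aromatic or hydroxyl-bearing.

4

Aromatic: F, W, Y. Hydroxyl-bearing: S, T, Y.
Aromatic residues here: Y1, Y7 (2).
Hydroxyl-bearing residues here: Y1, S2, T3, Y7 (4).
Y is in both groups, so the 2 Y residues must not be double-counted.
Total = 2 + 4 − 2 = 4.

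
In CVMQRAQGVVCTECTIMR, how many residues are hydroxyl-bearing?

Serine (S), threonine (T), and tyrosine (Y) each carry a hydroxyl group on the side chain.
Matching residues: T12, T15.

2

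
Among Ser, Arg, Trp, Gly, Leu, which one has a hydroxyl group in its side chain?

S, T, and Y are the three residues with a side-chain hydroxyl.
Of the listed options, only Ser belongs to this group.

Ser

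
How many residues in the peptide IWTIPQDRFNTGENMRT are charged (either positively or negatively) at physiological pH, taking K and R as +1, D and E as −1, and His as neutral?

Charged side chains at pH ~7.4: K, R (positive); D, E (negative).
Matching residues: D7, R8, E13, R16.

4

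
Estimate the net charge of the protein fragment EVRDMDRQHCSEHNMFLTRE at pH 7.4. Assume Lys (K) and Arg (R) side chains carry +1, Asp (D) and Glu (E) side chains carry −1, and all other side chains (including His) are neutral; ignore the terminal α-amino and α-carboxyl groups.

Positive (K, R): R3, R7, R19 → +3.
Negative (D, E): E1, D4, D6, E12, E20 → −5.
Net charge = (+3) + (−5) = −2.

-2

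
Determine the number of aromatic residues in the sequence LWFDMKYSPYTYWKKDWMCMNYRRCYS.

9

Phenylalanine (F), tryptophan (W), and tyrosine (Y) have aromatic ring side chains.
Matching residues: W2, F3, Y7, Y10, Y12, W13, W17, Y22, Y26.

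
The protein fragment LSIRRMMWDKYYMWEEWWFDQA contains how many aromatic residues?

7

F, W, and Y each carry an aromatic ring on the side chain.
Matching residues: W8, Y11, Y12, W14, W17, W18, F19.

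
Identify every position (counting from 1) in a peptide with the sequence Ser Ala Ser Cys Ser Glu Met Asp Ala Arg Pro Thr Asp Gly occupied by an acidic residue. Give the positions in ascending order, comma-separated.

6, 8, 13

The acidic residues are Asp (D) and Glu (E), whose side chains end in a carboxylate group.
Matching residues: Glu6, Asp8, Asp13.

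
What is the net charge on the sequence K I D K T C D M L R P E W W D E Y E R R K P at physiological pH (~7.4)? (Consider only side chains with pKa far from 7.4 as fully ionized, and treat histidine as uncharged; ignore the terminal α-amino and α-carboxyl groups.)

0

The side chains ionized at physiological pH are Lys/Arg (+1) and Asp/Glu (−1); with His treated as neutral, nothing else contributes.
Positive (K, R): K1, K4, R10, R19, R20, K21 → +6.
Negative (D, E): D3, D7, E12, D15, E16, E18 → −6.
Net charge = (+6) + (−6) = 0.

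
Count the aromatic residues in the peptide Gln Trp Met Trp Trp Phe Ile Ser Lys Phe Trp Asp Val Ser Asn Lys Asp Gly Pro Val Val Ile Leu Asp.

Phenylalanine (F), tryptophan (W), and tyrosine (Y) have aromatic ring side chains.
Matching residues: Trp2, Trp4, Trp5, Phe6, Phe10, Trp11.

6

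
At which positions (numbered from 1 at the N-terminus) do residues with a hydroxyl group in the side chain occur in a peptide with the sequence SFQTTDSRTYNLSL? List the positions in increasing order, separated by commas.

Serine (S), threonine (T), and tyrosine (Y) each carry a hydroxyl group on the side chain.
Matching residues: S1, T4, T5, S7, T9, Y10, S13.

1, 4, 5, 7, 9, 10, 13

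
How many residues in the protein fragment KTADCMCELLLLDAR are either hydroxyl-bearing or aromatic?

Hydroxyl-bearing: S, T, Y. Aromatic: F, W, Y.
Hydroxyl-bearing residues here: T2 (1).
Aromatic residues here: none (0).
(Y belongs to both groups, but none appear in this sequence.) Total = 1 + 0 = 1.

1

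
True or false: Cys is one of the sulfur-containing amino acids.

Cysteine (C, thiol) and methionine (M, thioether) are the two sulfur-containing amino acids.
Cysteine is in this group.

True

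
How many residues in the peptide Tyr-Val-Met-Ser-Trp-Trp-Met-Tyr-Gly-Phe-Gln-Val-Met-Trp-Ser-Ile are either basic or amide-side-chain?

Basic: H, K, R. Amide-side-chain: N, Q.
Basic residues here: none (0).
Amide-side-chain residues here: Gln11 (1).
The two groups share no amino acid, so total = 0 + 1 = 1.

1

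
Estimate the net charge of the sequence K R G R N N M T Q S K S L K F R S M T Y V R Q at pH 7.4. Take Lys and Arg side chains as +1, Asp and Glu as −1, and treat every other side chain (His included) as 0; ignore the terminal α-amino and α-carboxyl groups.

Positive (K, R): K1, R2, R4, K11, K14, R16, R22 → +7.
Negative (D, E): none → −0.
Net charge = (+7) + (−0) = +7.

+7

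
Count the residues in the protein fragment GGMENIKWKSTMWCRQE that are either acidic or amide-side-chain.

Acidic: D, E. Amide-side-chain: N, Q.
Acidic residues here: E4, E17 (2).
Amide-side-chain residues here: N5, Q16 (2).
The two groups share no amino acid, so total = 2 + 2 = 4.

4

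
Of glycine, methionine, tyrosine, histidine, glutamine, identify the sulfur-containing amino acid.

methionine

The sulfur-bearing residues are cysteine (–SH) and methionine (–S–CH₃).
Of the listed options, only methionine belongs to this group.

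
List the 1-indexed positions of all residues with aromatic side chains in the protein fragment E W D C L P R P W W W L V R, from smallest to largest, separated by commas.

2, 9, 10, 11

The aromatic amino acids are Phe (F, benzyl), Trp (W, indole), and Tyr (Y, phenol).
Matching residues: W2, W9, W10, W11.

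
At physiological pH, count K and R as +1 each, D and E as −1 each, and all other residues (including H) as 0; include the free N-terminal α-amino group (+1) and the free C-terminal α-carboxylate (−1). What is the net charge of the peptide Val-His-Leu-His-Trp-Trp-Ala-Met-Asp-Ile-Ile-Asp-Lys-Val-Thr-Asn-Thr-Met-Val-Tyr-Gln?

-1

Positive (K, R): Lys13 → +1.
Negative (D, E): Asp9, Asp12 → −2.
The N-terminus (+1) and C-terminus (−1) cancel.
Net charge = (+1) + (−2) = −1.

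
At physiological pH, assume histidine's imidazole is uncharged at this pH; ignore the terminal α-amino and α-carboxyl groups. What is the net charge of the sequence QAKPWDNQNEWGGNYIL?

The side chains ionized at physiological pH are Lys/Arg (+1) and Asp/Glu (−1); with His treated as neutral, nothing else contributes.
Positive (K, R): K3 → +1.
Negative (D, E): D6, E10 → −2.
Net charge = (+1) + (−2) = −1.

-1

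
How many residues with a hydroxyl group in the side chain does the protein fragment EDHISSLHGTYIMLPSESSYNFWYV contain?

9

S, T, and Y are the three residues with a side-chain hydroxyl.
Matching residues: S5, S6, T10, Y11, S16, S18, S19, Y20, Y24.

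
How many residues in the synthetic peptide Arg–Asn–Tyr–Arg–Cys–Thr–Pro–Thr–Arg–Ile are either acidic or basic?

3

Acidic: D, E. Basic: H, K, R.
Acidic residues here: none (0).
Basic residues here: Arg1, Arg4, Arg9 (3).
The two groups share no amino acid, so total = 0 + 3 = 3.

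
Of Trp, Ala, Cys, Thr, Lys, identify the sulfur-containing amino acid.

Cysteine (C, thiol) and methionine (M, thioether) are the two sulfur-containing amino acids.
Of the listed options, only Cys belongs to this group.

Cys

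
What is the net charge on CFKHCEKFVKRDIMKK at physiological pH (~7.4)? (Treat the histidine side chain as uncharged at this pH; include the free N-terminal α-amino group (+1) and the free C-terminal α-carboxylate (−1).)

+4

Near pH 7.4, K and R contribute +1 each, D and E contribute −1 each, and every other side chain (His included, as stated) is uncharged.
Positive (K, R): K3, K7, K10, R11, K15, K16 → +6.
Negative (D, E): E6, D12 → −2.
The N-terminus (+1) and C-terminus (−1) cancel.
Net charge = (+6) + (−2) = +4.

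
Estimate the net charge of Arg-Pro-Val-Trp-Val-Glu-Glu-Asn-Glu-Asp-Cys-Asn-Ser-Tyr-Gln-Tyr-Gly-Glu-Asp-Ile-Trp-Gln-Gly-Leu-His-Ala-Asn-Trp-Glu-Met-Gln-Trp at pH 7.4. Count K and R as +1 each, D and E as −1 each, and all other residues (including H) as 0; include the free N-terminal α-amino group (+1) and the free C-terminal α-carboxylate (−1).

-6

Positive (K, R): Arg1 → +1.
Negative (D, E): Glu6, Glu7, Glu9, Asp10, Glu18, Asp19, Glu29 → −7.
The N-terminus (+1) and C-terminus (−1) cancel.
Net charge = (+1) + (−7) = −6.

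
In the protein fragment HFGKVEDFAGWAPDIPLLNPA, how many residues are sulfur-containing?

The sulfur-bearing residues are cysteine (–SH) and methionine (–S–CH₃).
None of the 21 residues belong to this group.

0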